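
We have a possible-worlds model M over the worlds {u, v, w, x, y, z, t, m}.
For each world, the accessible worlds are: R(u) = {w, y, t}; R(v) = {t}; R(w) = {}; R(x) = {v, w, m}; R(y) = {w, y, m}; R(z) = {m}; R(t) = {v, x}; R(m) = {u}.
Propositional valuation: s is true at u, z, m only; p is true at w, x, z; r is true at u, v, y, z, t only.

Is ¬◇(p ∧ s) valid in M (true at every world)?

Yes

Let φ = ¬◇(p ∧ s). Evaluate φ at each world:
  u (successors {w, y, t}): φ is true.
  v (successors {t}): φ is true.
  w (successors ∅): φ is true.
  x (successors {v, w, m}): φ is true.
  y (successors {w, y, m}): φ is true.
  z (successors {m}): φ is true.
  t (successors {v, x}): φ is true.
  m (successors {u}): φ is true.
For instance, at u:
  At u: ◇(p ∧ s) is false, so ¬◇(p ∧ s) is true.
    At u: ◇(p ∧ s) requires p ∧ s at some successor in {w, y, t}.
      At w: p ∧ s is false.
      At y: p ∧ s is false.
      At t: p ∧ s is false.
    So ◇(p ∧ s) is false at u.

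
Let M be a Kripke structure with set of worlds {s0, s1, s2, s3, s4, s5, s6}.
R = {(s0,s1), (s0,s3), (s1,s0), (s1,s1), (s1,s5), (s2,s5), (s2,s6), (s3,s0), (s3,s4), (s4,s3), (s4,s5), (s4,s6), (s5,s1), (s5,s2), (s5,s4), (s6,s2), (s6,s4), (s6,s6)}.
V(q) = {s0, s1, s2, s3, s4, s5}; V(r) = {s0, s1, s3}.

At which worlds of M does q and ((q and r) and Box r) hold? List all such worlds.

Let φ = q and ((q and r) and Box r). Evaluate φ at each world:
  s0 (successors {s1, s3}): φ is true.
  s1 (successors {s0, s1, s5}): φ is false.
  s2 (successors {s5, s6}): φ is false.
  s3 (successors {s0, s4}): φ is false.
  s4 (successors {s3, s5, s6}): φ is false.
  s5 (successors {s1, s2, s4}): φ is false.
  s6 (successors {s2, s4, s6}): φ is false.
For instance, at s0:
  At s0: q is true, (q and r) and Box r is true, so q and ((q and r) and Box r) is true.
    At s0: q and r is true, Box r is true, so (q and r) and Box r is true.
      At s0: Box r requires r at every successor {s1, s3}.
        At s1: r is true.
        At s3: r is true.
      So Box r is true at s0.
Satisfying worlds: {s0}

s0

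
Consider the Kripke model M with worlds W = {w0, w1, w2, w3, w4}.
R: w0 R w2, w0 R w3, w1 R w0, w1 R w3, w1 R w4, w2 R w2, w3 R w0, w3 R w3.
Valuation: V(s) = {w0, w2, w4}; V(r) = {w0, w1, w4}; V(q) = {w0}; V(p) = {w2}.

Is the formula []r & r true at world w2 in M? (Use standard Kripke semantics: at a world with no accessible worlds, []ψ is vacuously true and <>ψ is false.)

At w2: []r is false, r is false, so []r & r is false.
  At w2: []r requires r at every successor {w2}.
    r fails at w2, so []r is false at w2.

No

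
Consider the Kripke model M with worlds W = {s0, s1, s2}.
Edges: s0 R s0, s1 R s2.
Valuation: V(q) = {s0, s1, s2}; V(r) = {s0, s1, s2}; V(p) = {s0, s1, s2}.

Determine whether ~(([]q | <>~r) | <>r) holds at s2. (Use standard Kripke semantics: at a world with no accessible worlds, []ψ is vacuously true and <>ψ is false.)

No

At s2: ([]q | <>~r) | <>r is true, so ~(([]q | <>~r) | <>r) is false.
  At s2: []q | <>~r is true, <>r is false, so ([]q | <>~r) | <>r is true.
    At s2: []q is true, <>~r is false, so []q | <>~r is true.
      At s2: no accessible worlds, so []q holds vacuously.
      At s2: no accessible worlds, so <>~r is false.
    At s2: no accessible worlds, so <>r is false.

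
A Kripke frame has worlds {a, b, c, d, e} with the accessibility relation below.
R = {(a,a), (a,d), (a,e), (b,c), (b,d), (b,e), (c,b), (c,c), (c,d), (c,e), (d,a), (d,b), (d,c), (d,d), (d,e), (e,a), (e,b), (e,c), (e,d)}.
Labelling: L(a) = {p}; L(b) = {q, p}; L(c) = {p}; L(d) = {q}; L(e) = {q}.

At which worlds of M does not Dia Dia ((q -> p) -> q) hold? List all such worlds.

none

Recall that Dia ψ holds at a world iff ψ holds at some accessible world.
Let φ = not Dia Dia ((q -> p) -> q). Evaluate φ at each world:
  a (successors {a, d, e}): φ is false.
  b (successors {c, d, e}): φ is false.
  c (successors {b, c, d, e}): φ is false.
  d (successors {a, b, c, d, e}): φ is false.
  e (successors {a, b, c, d}): φ is false.
For instance, at c:
  At c: Dia Dia ((q -> p) -> q) is true, so not Dia Dia ((q -> p) -> q) is false.
    At c: Dia Dia ((q -> p) -> q) requires Dia ((q -> p) -> q) at some successor in {b, c, d, e}.
      Dia ((q -> p) -> q) holds at b, so Dia Dia ((q -> p) -> q) is true at c.
Satisfying worlds: none.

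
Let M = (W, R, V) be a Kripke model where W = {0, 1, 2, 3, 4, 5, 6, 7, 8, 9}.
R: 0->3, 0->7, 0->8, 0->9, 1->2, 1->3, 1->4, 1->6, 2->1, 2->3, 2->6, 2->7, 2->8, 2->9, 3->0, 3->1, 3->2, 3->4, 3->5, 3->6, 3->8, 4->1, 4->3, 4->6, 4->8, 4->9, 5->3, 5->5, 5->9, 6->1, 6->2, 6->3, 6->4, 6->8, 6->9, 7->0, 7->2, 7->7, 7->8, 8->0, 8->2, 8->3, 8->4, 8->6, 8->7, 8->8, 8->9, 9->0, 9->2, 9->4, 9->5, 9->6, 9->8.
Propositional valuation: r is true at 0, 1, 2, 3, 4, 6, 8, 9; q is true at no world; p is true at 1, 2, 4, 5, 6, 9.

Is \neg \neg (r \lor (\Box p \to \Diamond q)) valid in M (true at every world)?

Recall that \Box ψ holds at a world iff ψ holds at every accessible world, and \Diamond ψ holds iff ψ holds at some accessible world.
Let φ = \neg \neg (r \lor (\Box p \to \Diamond q)). Evaluate φ at each world:
  0 (successors {3, 7, 8, 9}): φ is true.
  1 (successors {2, 3, 4, 6}): φ is true.
  2 (successors {1, 3, 6, 7, 8, 9}): φ is true.
  3 (successors {0, 1, 2, 4, 5, 6, 8}): φ is true.
  4 (successors {1, 3, 6, 8, 9}): φ is true.
  5 (successors {3, 5, 9}): φ is true.
  6 (successors {1, 2, 3, 4, 8, 9}): φ is true.
  7 (successors {0, 2, 7, 8}): φ is true.
  8 (successors {0, 2, 3, 4, 6, 7, 8, 9}): φ is true.
  9 (successors {0, 2, 4, 5, 6, 8}): φ is true.
For instance, at 3:
  At 3: \neg (r \lor (\Box p \to \Diamond q)) is false, so \neg \neg (r \lor (\Box p \to \Diamond q)) is true.
    At 3: r \lor (\Box p \to \Diamond q) is true, so \neg (r \lor (\Box p \to \Diamond q)) is false.
      At 3: r is true, \Box p \to \Diamond q is true, so r \lor (\Box p \to \Diamond q) is true.

Yes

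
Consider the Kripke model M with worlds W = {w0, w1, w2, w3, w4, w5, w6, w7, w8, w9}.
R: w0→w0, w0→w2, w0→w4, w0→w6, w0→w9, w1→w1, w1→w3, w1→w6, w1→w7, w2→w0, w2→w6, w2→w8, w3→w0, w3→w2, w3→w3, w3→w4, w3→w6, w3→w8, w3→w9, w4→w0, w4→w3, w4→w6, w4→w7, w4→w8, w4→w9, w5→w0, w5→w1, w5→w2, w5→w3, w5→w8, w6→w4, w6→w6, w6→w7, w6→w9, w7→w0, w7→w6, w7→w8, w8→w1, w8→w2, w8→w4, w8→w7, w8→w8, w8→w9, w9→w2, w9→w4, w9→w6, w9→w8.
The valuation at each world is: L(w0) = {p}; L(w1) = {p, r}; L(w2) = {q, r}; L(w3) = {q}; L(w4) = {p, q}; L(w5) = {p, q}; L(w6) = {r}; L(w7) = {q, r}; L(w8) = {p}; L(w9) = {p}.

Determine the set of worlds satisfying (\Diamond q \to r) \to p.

w0, w1, w3, w4, w5, w8, w9

Let φ = (\Diamond q \to r) \to p. Evaluate φ at each world:
  w0 (successors {w0, w2, w4, w6, w9}): φ is true.
  w1 (successors {w1, w3, w6, w7}): φ is true.
  w2 (successors {w0, w6, w8}): φ is false.
  w3 (successors {w0, w2, w3, w4, w6, w8, w9}): φ is true.
  w4 (successors {w0, w3, w6, w7, w8, w9}): φ is true.
  w5 (successors {w0, w1, w2, w3, w8}): φ is true.
  w6 (successors {w4, w6, w7, w9}): φ is false.
  w7 (successors {w0, w6, w8}): φ is false.
  w8 (successors {w1, w2, w4, w7, w8, w9}): φ is true.
  w9 (successors {w2, w4, w6, w8}): φ is true.
For instance, at w3:
  At w3: \Diamond q \to r is false, p is false, so (\Diamond q \to r) \to p is true.
    At w3: \Diamond q is true, r is false, so \Diamond q \to r is false.
      At w3: \Diamond q requires q at some successor in {w0, w2, w3, w4, w6, w8, w9}.
        q holds at w2, so \Diamond q is true at w3.
Satisfying worlds: {w0, w1, w3, w4, w5, w8, w9}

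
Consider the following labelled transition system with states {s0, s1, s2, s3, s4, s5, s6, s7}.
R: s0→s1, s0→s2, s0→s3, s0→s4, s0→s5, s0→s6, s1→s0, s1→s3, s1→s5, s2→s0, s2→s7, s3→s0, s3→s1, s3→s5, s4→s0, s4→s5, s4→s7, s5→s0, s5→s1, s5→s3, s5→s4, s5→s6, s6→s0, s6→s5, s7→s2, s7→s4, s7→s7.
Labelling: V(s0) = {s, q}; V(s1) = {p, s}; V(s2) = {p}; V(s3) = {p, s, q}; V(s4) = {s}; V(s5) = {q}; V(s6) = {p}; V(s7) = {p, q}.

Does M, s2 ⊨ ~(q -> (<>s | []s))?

No

At s2: q -> (<>s | []s) is true, so ~(q -> (<>s | []s)) is false.
  At s2: q is false, <>s | []s is true, so q -> (<>s | []s) is true.
    At s2: <>s is true, []s is false, so <>s | []s is true.
      At s2: <>s requires s at some successor in {s0, s7}.
        s holds at s0, so <>s is true at s2.
      At s2: []s requires s at every successor {s0, s7}.
        s fails at s7, so []s is false at s2.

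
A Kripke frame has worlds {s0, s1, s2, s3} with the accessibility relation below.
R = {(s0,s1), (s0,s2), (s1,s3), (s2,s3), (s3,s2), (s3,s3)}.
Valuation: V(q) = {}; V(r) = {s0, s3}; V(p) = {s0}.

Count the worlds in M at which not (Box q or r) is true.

Recall that Box ψ holds at a world iff ψ holds at every accessible world, and Dia ψ holds iff ψ holds at some accessible world.
Let φ = not (Box q or r). Evaluate φ at each world:
  s0 (successors {s1, s2}): φ is false.
  s1 (successors {s3}): φ is true.
  s2 (successors {s3}): φ is true.
  s3 (successors {s2, s3}): φ is false.
For instance, at s1:
  At s1: Box q or r is false, so not (Box q or r) is true.
    At s1: Box q is false, r is false, so Box q or r is false.
      At s1: Box q requires q at every successor {s3}.
        q fails at s3, so Box q is false at s1.
Satisfying worlds: {s1, s2}

2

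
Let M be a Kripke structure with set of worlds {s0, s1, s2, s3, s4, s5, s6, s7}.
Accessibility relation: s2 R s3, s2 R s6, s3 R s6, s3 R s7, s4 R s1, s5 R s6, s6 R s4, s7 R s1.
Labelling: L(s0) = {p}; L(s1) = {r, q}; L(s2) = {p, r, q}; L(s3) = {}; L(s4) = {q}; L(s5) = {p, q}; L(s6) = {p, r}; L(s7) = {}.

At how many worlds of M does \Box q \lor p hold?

Let φ = \Box q \lor p. Evaluate φ at each world:
  s0 (successors ∅): φ is true.
  s1 (successors ∅): φ is true.
  s2 (successors {s3, s6}): φ is true.
  s3 (successors {s6, s7}): φ is false.
  s4 (successors {s1}): φ is true.
  s5 (successors {s6}): φ is true.
  s6 (successors {s4}): φ is true.
  s7 (successors {s1}): φ is true.
For instance, at s3:
  At s3: \Box q is false, p is false, so \Box q \lor p is false.
    At s3: \Box q requires q at every successor {s6, s7}.
      q fails at s6, so \Box q is false at s3.
Satisfying worlds: {s0, s1, s2, s4, s5, s6, s7}

7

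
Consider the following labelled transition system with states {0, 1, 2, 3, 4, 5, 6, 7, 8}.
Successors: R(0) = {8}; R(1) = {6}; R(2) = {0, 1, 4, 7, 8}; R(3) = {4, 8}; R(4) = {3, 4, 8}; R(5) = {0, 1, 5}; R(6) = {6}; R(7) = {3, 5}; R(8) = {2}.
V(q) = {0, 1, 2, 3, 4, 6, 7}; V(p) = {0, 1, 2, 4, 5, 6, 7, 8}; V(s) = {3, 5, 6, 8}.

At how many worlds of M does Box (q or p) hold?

Let φ = Box (q or p). Evaluate φ at each world:
  0 (successors {8}): φ is true.
  1 (successors {6}): φ is true.
  2 (successors {0, 1, 4, 7, 8}): φ is true.
  3 (successors {4, 8}): φ is true.
  4 (successors {3, 4, 8}): φ is true.
  5 (successors {0, 1, 5}): φ is true.
  6 (successors {6}): φ is true.
  7 (successors {3, 5}): φ is true.
  8 (successors {2}): φ is true.
For instance, at 4:
  At 4: Box (q or p) requires q or p at every successor {3, 4, 8}.
    At 3: q or p is true.
    At 4: q or p is true.
    At 8: q or p is true.
  So Box (q or p) is true at 4.
Satisfying worlds: {0, 1, 2, 3, 4, 5, 6, 7, 8}

9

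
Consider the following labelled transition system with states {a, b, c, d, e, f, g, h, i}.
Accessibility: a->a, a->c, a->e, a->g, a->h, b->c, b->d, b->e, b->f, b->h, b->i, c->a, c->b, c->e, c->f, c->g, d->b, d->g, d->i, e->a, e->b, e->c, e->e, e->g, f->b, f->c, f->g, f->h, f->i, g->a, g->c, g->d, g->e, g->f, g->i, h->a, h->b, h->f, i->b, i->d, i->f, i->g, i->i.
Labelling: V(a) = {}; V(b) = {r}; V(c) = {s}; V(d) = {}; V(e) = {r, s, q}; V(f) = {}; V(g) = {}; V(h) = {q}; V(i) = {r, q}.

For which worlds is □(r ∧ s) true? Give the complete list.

none

Recall that □ψ holds at a world iff ψ holds at every accessible world, and ◇ψ holds iff ψ holds at some accessible world.
Let φ = □(r ∧ s). Evaluate φ at each world:
  a (successors {a, c, e, g, h}): φ is false.
  b (successors {c, d, e, f, h, i}): φ is false.
  c (successors {a, b, e, f, g}): φ is false.
  d (successors {b, g, i}): φ is false.
  e (successors {a, b, c, e, g}): φ is false.
  f (successors {b, c, g, h, i}): φ is false.
  g (successors {a, c, d, e, f, i}): φ is false.
  h (successors {a, b, f}): φ is false.
  i (successors {b, d, f, g, i}): φ is false.
For instance, at g:
  At g: □(r ∧ s) requires r ∧ s at every successor {a, c, d, e, f, i}.
    r ∧ s fails at a, so □(r ∧ s) is false at g.
Satisfying worlds: none.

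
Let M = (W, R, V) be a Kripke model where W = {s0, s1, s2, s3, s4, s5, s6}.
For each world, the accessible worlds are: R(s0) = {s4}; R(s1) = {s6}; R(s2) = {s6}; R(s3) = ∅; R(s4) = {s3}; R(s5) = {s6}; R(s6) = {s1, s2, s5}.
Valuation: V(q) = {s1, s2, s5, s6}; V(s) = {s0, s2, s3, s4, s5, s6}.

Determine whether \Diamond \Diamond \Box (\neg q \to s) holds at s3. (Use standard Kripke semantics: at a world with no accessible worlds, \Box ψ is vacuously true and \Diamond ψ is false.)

At s3: no accessible worlds, so \Diamond \Diamond \Box (\neg q \to s) is false.

No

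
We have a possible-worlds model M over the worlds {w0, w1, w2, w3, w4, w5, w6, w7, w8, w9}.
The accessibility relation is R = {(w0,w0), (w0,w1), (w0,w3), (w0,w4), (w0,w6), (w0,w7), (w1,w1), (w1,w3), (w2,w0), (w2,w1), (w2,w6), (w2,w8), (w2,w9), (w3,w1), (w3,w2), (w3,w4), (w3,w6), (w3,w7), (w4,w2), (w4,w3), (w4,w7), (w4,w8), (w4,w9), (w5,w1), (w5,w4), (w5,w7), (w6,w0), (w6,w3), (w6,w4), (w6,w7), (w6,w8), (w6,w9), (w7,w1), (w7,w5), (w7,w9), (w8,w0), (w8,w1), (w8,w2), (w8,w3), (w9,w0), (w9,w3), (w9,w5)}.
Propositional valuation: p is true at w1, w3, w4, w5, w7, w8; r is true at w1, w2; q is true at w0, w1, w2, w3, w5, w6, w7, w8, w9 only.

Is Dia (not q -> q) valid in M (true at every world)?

Yes

Let φ = Dia (not q -> q). Evaluate φ at each world:
  w0 (successors {w0, w1, w3, w4, w6, w7}): φ is true.
  w1 (successors {w1, w3}): φ is true.
  w2 (successors {w0, w1, w6, w8, w9}): φ is true.
  w3 (successors {w1, w2, w4, w6, w7}): φ is true.
  w4 (successors {w2, w3, w7, w8, w9}): φ is true.
  w5 (successors {w1, w4, w7}): φ is true.
  w6 (successors {w0, w3, w4, w7, w8, w9}): φ is true.
  w7 (successors {w1, w5, w9}): φ is true.
  w8 (successors {w0, w1, w2, w3}): φ is true.
  w9 (successors {w0, w3, w5}): φ is true.
For instance, at w3:
  At w3: Dia (not q -> q) requires not q -> q at some successor in {w1, w2, w4, w6, w7}.
    not q -> q holds at w1, so Dia (not q -> q) is true at w3.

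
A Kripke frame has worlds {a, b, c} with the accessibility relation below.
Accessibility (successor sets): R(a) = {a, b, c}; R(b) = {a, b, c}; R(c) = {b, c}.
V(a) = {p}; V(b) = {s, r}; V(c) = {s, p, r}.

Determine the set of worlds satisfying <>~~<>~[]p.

a, b, c

Let φ = <>~~<>~[]p. Evaluate φ at each world:
  a (successors {a, b, c}): φ is true.
  b (successors {a, b, c}): φ is true.
  c (successors {b, c}): φ is true.
For instance, at b:
  At b: <>~~<>~[]p requires ~~<>~[]p at some successor in {a, b, c}.
    ~~<>~[]p holds at a, so <>~~<>~[]p is true at b.
      At a: ~<>~[]p is false, so ~~<>~[]p is true.
Satisfying worlds: {a, b, c}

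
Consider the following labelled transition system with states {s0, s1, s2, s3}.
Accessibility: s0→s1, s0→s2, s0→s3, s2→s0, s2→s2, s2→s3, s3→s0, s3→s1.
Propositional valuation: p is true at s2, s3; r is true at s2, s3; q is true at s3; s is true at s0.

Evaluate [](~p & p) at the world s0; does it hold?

No

Recall that []ψ holds at a world iff ψ holds at every accessible world, and <>ψ holds iff ψ holds at some accessible world.
At s0: [](~p & p) requires ~p & p at every successor {s1, s2, s3}.
  ~p & p fails at s1, so [](~p & p) is false at s0.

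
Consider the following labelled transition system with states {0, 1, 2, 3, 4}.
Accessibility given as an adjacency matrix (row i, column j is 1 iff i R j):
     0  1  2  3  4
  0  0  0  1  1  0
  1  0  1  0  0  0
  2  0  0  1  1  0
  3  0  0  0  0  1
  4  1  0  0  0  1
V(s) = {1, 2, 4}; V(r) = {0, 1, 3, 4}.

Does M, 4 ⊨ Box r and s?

At 4: Box r is true, s is true, so Box r and s is true.
  At 4: Box r requires r at every successor {0, 4}.
    At 0: r is true.
    At 4: r is true.
  So Box r is true at 4.

Yes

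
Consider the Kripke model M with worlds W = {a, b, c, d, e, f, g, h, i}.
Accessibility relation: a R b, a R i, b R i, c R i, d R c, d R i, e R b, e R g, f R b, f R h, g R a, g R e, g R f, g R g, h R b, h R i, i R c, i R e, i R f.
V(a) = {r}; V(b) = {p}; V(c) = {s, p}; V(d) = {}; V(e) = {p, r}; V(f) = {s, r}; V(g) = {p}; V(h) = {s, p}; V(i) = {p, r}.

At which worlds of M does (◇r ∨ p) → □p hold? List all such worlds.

Let φ = (◇r ∨ p) → □p. Evaluate φ at each world:
  a (successors {b, i}): φ is true.
  b (successors {i}): φ is true.
  c (successors {i}): φ is true.
  d (successors {c, i}): φ is true.
  e (successors {b, g}): φ is true.
  f (successors {b, h}): φ is true.
  g (successors {a, e, f, g}): φ is false.
  h (successors {b, i}): φ is true.
  i (successors {c, e, f}): φ is false.
For instance, at g:
  At g: ◇r ∨ p is true, □p is false, so (◇r ∨ p) → □p is false.
    At g: ◇r is true, p is true, so ◇r ∨ p is true.
      At g: ◇r requires r at some successor in {a, e, f, g}.
        r holds at a, so ◇r is true at g.
    At g: □p requires p at every successor {a, e, f, g}.
      p fails at a, so □p is false at g.
Satisfying worlds: {a, b, c, d, e, f, h}

a, b, c, d, e, f, h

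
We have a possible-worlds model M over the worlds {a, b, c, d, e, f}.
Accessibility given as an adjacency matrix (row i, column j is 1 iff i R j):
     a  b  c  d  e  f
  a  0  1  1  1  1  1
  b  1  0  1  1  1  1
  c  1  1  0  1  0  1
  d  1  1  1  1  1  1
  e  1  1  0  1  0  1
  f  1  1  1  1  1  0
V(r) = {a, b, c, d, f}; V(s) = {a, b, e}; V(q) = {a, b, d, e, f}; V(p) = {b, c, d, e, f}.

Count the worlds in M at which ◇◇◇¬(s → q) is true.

Let φ = ◇◇◇¬(s → q). Evaluate φ at each world:
  a (successors {b, c, d, e, f}): φ is false.
  b (successors {a, c, d, e, f}): φ is false.
  c (successors {a, b, d, f}): φ is false.
  d (successors {a, b, c, d, e, f}): φ is false.
  e (successors {a, b, d, f}): φ is false.
  f (successors {a, b, c, d, e}): φ is false.
For instance, at d:
  At d: ◇◇◇¬(s → q) requires ◇◇¬(s → q) at some successor in {a, b, c, d, e, f}.
    At a: ◇◇¬(s → q) is false.
    At b: ◇◇¬(s → q) is false.
    At c: ◇◇¬(s → q) is false.
    At d: ◇◇¬(s → q) is false.
    At e: ◇◇¬(s → q) is false.
    At f: ◇◇¬(s → q) is false.
  So ◇◇◇¬(s → q) is false at d.
Satisfying worlds: none.

0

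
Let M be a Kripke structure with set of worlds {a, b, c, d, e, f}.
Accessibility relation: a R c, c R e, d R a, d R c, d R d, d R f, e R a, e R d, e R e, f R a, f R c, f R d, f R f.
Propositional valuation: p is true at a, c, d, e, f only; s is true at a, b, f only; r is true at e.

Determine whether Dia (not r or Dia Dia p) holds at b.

Recall that Dia ψ holds at a world iff ψ holds at some accessible world.
At b: no accessible worlds, so Dia (not r or Dia Dia p) is false.

No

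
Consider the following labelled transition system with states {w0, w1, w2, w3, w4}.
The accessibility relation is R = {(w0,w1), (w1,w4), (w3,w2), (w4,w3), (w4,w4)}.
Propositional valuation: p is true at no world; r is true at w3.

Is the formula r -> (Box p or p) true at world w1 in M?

Yes

At w1: r is false, Box p or p is false, so r -> (Box p or p) is true.
  At w1: Box p is false, p is false, so Box p or p is false.
    At w1: Box p requires p at every successor {w4}.
      p fails at w4, so Box p is false at w1.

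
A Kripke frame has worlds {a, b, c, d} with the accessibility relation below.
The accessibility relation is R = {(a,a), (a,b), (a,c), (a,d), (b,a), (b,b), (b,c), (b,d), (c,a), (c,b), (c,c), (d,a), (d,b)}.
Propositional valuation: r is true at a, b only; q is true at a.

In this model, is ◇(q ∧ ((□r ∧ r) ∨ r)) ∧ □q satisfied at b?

At b: ◇(q ∧ ((□r ∧ r) ∨ r)) is true, □q is false, so ◇(q ∧ ((□r ∧ r) ∨ r)) ∧ □q is false.
  At b: ◇(q ∧ ((□r ∧ r) ∨ r)) requires q ∧ ((□r ∧ r) ∨ r) at some successor in {a, b, c, d}.
    q ∧ ((□r ∧ r) ∨ r) holds at a, so ◇(q ∧ ((□r ∧ r) ∨ r)) is true at b.
      At a: q is true, (□r ∧ r) ∨ r is true, so q ∧ ((□r ∧ r) ∨ r) is true.
  At b: □q requires q at every successor {a, b, c, d}.
    q fails at b, so □q is false at b.

No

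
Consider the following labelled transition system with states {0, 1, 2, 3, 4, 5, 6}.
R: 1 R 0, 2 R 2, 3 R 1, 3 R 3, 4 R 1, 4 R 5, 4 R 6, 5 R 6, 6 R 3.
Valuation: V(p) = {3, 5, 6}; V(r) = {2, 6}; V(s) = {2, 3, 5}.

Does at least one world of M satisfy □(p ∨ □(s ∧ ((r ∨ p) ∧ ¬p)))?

Recall that □ψ holds at a world iff ψ holds at every accessible world, and ◇ψ holds iff ψ holds at some accessible world.
Let φ = □(p ∨ □(s ∧ ((r ∨ p) ∧ ¬p))). Evaluate φ at each world:
  0 (successors ∅): φ is true.
  1 (successors {0}): φ is true.
  2 (successors {2}): φ is true.
  3 (successors {1, 3}): φ is false.
  4 (successors {1, 5, 6}): φ is false.
  5 (successors {6}): φ is true.
  6 (successors {3}): φ is true.
Detail at 0 (witness):
  At 0: no accessible worlds, so □(p ∨ □(s ∧ ((r ∨ p) ∧ ¬p))) holds vacuously.

Yes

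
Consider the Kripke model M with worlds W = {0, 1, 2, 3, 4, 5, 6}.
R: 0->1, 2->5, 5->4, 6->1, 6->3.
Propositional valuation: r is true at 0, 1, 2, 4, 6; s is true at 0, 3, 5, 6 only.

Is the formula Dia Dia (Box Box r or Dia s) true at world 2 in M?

Yes

Recall that Box ψ holds at a world iff ψ holds at every accessible world, and Dia ψ holds iff ψ holds at some accessible world.
At 2: Dia Dia (Box Box r or Dia s) requires Dia (Box Box r or Dia s) at some successor in {5}.
  Dia (Box Box r or Dia s) holds at 5, so Dia Dia (Box Box r or Dia s) is true at 2.
    At 5: Dia (Box Box r or Dia s) requires Box Box r or Dia s at some successor in {4}.
      Box Box r or Dia s holds at 4, so Dia (Box Box r or Dia s) is true at 5.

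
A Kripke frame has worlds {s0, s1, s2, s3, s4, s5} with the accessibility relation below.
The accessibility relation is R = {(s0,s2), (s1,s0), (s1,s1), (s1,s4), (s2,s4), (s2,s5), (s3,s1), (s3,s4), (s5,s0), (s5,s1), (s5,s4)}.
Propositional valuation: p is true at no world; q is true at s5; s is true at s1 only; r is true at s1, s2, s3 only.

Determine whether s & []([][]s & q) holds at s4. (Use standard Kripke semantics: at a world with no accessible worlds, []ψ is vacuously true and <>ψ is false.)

No

At s4: s is false, []([][]s & q) is true, so s & []([][]s & q) is false.
  At s4: no accessible worlds, so []([][]s & q) holds vacuously.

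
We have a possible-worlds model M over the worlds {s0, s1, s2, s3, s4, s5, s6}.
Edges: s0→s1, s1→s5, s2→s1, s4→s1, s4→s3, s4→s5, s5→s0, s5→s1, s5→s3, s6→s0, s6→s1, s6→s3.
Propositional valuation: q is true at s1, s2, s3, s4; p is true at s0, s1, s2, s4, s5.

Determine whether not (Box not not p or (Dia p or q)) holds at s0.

At s0: Box not not p or (Dia p or q) is true, so not (Box not not p or (Dia p or q)) is false.
  At s0: Box not not p is true, Dia p or q is true, so Box not not p or (Dia p or q) is true.
    At s0: Box not not p requires not not p at every successor {s1}.
      At s1: not not p is true.
    So Box not not p is true at s0.
    At s0: Dia p is true, q is false, so Dia p or q is true.
      At s0: Dia p requires p at some successor in {s1}.
        p holds at s1, so Dia p is true at s0.

No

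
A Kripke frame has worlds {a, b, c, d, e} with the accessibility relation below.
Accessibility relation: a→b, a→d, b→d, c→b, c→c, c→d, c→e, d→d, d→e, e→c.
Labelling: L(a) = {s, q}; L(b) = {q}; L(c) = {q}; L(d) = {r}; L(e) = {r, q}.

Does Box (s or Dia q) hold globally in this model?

No

Let φ = Box (s or Dia q). Evaluate φ at each world:
  a (successors {b, d}): φ is false.
  b (successors {d}): φ is true.
  c (successors {b, c, d, e}): φ is false.
  d (successors {d, e}): φ is true.
  e (successors {c}): φ is true.
Detail at a (counterexample):
  At a: Box (s or Dia q) requires s or Dia q at every successor {b, d}.
    s or Dia q fails at b, so Box (s or Dia q) is false at a.
      At b: s is false, Dia q is false, so s or Dia q is false.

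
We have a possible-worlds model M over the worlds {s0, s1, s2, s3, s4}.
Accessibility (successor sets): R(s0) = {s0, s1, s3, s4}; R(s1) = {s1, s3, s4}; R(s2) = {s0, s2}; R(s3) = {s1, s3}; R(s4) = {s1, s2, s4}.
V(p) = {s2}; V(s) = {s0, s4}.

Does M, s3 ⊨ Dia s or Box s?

At s3: Dia s is false, Box s is false, so Dia s or Box s is false.
  At s3: Dia s requires s at some successor in {s1, s3}.
    At s1: s is false.
    At s3: s is false.
  So Dia s is false at s3.
  At s3: Box s requires s at every successor {s1, s3}.
    s fails at s1, so Box s is false at s3.

No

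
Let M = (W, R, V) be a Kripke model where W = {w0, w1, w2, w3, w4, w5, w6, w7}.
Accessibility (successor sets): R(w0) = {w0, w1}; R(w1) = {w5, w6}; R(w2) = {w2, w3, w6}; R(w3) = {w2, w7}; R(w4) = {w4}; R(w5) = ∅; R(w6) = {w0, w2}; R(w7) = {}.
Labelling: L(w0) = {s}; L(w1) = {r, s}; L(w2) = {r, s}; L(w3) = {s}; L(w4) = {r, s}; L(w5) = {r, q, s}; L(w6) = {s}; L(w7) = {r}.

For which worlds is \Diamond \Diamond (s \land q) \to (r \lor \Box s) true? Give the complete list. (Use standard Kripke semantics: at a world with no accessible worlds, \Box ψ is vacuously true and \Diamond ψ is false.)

Let φ = \Diamond \Diamond (s \land q) \to (r \lor \Box s). Evaluate φ at each world:
  w0 (successors {w0, w1}): φ is true.
  w1 (successors {w5, w6}): φ is true.
  w2 (successors {w2, w3, w6}): φ is true.
  w3 (successors {w2, w7}): φ is true.
  w4 (successors {w4}): φ is true.
  w5 (successors ∅): φ is true.
  w6 (successors {w0, w2}): φ is true.
  w7 (successors ∅): φ is true.
For instance, at w3:
  At w3: \Diamond \Diamond (s \land q) is false, r \lor \Box s is false, so \Diamond \Diamond (s \land q) \to (r \lor \Box s) is true.
    At w3: \Diamond \Diamond (s \land q) requires \Diamond (s \land q) at some successor in {w2, w7}.
      At w2: \Diamond (s \land q) is false.
      At w7: \Diamond (s \land q) is false.
    So \Diamond \Diamond (s \land q) is false at w3.
    At w3: r is false, \Box s is false, so r \lor \Box s is false.
      At w3: \Box s requires s at every successor {w2, w7}.
        s fails at w7, so \Box s is false at w3.
Satisfying worlds: {w0, w1, w2, w3, w4, w5, w6, w7}

w0, w1, w2, w3, w4, w5, w6, w7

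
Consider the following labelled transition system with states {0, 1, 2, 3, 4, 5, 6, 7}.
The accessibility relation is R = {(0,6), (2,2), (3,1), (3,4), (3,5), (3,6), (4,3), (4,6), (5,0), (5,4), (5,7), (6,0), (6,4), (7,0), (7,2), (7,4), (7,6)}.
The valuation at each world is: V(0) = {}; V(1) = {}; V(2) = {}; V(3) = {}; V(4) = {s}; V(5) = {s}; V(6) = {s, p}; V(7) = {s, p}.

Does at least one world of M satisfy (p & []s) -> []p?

Recall that []ψ holds at a world iff ψ holds at every accessible world, and <>ψ holds iff ψ holds at some accessible world.
Let φ = (p & []s) -> []p. Evaluate φ at each world:
  0 (successors {6}): φ is true.
  1 (successors ∅): φ is true.
  2 (successors {2}): φ is true.
  3 (successors {1, 4, 5, 6}): φ is true.
  4 (successors {3, 6}): φ is true.
  5 (successors {0, 4, 7}): φ is true.
  6 (successors {0, 4}): φ is true.
  7 (successors {0, 2, 4, 6}): φ is true.
Detail at 0 (witness):
  At 0: p & []s is false, []p is true, so (p & []s) -> []p is true.
    At 0: p is false, []s is true, so p & []s is false.
      At 0: []s requires s at every successor {6}.
        At 6: s is true.
      So []s is true at 0.
    At 0: []p requires p at every successor {6}.
      At 6: p is true.
    So []p is true at 0.

Yes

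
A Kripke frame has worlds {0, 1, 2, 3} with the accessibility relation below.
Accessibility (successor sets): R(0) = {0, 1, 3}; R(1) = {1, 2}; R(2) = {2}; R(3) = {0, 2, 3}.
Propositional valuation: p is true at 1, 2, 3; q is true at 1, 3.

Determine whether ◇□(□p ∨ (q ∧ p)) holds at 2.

At 2: ◇□(□p ∨ (q ∧ p)) requires □(□p ∨ (q ∧ p)) at some successor in {2}.
  □(□p ∨ (q ∧ p)) holds at 2, so ◇□(□p ∨ (q ∧ p)) is true at 2.
    At 2: □(□p ∨ (q ∧ p)) requires □p ∨ (q ∧ p) at every successor {2}.
      At 2: □p ∨ (q ∧ p) is true.
    So □(□p ∨ (q ∧ p)) is true at 2.

Yes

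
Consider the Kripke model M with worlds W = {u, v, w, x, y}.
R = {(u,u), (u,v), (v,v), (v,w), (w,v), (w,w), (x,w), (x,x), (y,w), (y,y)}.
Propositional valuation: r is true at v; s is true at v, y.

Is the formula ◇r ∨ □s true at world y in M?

No

At y: ◇r is false, □s is false, so ◇r ∨ □s is false.
  At y: ◇r requires r at some successor in {w, y}.
    At w: r is false.
    At y: r is false.
  So ◇r is false at y.
  At y: □s requires s at every successor {w, y}.
    s fails at w, so □s is false at y.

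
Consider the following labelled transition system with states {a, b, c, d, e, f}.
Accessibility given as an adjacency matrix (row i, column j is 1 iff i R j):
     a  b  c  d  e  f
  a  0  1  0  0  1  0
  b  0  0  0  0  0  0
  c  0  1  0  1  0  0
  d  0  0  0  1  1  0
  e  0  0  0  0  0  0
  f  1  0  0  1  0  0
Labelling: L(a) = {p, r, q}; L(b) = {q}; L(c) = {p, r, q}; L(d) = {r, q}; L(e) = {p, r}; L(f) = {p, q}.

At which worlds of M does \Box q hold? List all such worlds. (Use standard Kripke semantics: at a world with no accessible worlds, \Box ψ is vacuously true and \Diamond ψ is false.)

Let φ = \Box q. Evaluate φ at each world:
  a (successors {b, e}): φ is false.
  b (successors ∅): φ is true.
  c (successors {b, d}): φ is true.
  d (successors {d, e}): φ is false.
  e (successors ∅): φ is true.
  f (successors {a, d}): φ is true.
For instance, at a:
  At a: \Box q requires q at every successor {b, e}.
    q fails at e, so \Box q is false at a.
Satisfying worlds: {b, c, e, f}

b, c, e, f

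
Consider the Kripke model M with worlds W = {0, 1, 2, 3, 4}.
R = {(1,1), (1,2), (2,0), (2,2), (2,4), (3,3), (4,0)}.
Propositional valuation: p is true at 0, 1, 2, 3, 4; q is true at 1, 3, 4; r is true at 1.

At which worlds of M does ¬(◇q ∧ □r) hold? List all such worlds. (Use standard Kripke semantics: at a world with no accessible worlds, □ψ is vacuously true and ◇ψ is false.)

Recall that □ψ holds at a world iff ψ holds at every accessible world, and ◇ψ holds iff ψ holds at some accessible world.
Let φ = ¬(◇q ∧ □r). Evaluate φ at each world:
  0 (successors ∅): φ is true.
  1 (successors {1, 2}): φ is true.
  2 (successors {0, 2, 4}): φ is true.
  3 (successors {3}): φ is true.
  4 (successors {0}): φ is true.
For instance, at 4:
  At 4: ◇q ∧ □r is false, so ¬(◇q ∧ □r) is true.
    At 4: ◇q is false, □r is false, so ◇q ∧ □r is false.
      At 4: ◇q requires q at some successor in {0}.
        At 0: q is false.
      So ◇q is false at 4.
      At 4: □r requires r at every successor {0}.
        r fails at 0, so □r is false at 4.
Satisfying worlds: {0, 1, 2, 3, 4}

0, 1, 2, 3, 4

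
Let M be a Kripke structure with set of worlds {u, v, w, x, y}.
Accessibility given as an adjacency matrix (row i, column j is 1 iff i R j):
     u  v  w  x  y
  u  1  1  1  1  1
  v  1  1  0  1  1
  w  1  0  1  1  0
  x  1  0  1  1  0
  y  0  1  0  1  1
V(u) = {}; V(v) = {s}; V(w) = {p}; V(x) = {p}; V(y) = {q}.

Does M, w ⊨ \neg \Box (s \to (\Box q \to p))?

No

At w: \Box (s \to (\Box q \to p)) is true, so \neg \Box (s \to (\Box q \to p)) is false.
  At w: \Box (s \to (\Box q \to p)) requires s \to (\Box q \to p) at every successor {u, w, x}.
      At u: s is false, \Box q \to p is true, so s \to (\Box q \to p) is true.
      At w: s is false, \Box q \to p is true, so s \to (\Box q \to p) is true.
      At x: s is false, \Box q \to p is true, so s \to (\Box q \to p) is true.
  So \Box (s \to (\Box q \to p)) is true at w.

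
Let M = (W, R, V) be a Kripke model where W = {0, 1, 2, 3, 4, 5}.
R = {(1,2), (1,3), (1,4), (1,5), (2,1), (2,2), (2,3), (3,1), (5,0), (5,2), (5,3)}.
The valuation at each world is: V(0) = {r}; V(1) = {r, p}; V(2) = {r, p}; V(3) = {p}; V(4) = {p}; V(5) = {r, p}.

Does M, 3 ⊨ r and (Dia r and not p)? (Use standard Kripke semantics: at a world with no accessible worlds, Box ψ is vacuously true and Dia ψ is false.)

Recall that Dia ψ holds at a world iff ψ holds at some accessible world.
At 3: r is false, Dia r and not p is false, so r and (Dia r and not p) is false.
  At 3: Dia r is true, not p is false, so Dia r and not p is false.
    At 3: Dia r requires r at some successor in {1}.
      r holds at 1, so Dia r is true at 3.

No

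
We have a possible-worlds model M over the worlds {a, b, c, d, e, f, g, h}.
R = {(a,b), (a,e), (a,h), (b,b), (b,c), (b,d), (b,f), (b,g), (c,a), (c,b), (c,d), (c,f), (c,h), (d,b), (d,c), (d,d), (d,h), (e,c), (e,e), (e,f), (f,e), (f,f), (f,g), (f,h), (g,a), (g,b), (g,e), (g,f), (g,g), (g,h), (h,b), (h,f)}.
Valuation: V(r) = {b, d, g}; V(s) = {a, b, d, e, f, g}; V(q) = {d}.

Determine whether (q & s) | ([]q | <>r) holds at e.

No

At e: q & s is false, []q | <>r is false, so (q & s) | ([]q | <>r) is false.
  At e: []q is false, <>r is false, so []q | <>r is false.
    At e: []q requires q at every successor {c, e, f}.
      q fails at c, so []q is false at e.
    At e: <>r requires r at some successor in {c, e, f}.
      At c: r is false.
      At e: r is false.
      At f: r is false.
    So <>r is false at e.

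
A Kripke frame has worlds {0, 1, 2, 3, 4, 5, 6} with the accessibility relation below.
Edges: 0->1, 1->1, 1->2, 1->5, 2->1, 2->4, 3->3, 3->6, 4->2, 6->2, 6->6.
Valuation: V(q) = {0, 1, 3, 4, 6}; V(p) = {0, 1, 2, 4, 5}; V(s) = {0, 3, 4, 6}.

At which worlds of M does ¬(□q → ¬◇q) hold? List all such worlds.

Let φ = ¬(□q → ¬◇q). Evaluate φ at each world:
  0 (successors {1}): φ is true.
  1 (successors {1, 2, 5}): φ is false.
  2 (successors {1, 4}): φ is true.
  3 (successors {3, 6}): φ is true.
  4 (successors {2}): φ is false.
  5 (successors ∅): φ is false.
  6 (successors {2, 6}): φ is false.
For instance, at 6:
  At 6: □q → ¬◇q is true, so ¬(□q → ¬◇q) is false.
    At 6: □q is false, ¬◇q is false, so □q → ¬◇q is true.
      At 6: □q requires q at every successor {2, 6}.
        q fails at 2, so □q is false at 6.
      At 6: ◇q is true, so ¬◇q is false.
Satisfying worlds: {0, 2, 3}

0, 2, 3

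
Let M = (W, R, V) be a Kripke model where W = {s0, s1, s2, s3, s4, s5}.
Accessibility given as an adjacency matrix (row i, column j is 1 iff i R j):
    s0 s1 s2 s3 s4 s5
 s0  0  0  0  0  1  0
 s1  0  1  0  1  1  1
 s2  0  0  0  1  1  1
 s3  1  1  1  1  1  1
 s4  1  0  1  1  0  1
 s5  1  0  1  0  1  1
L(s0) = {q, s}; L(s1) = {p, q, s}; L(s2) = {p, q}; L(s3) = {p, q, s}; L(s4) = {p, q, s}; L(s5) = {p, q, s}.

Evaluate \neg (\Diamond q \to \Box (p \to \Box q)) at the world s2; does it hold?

At s2: \Diamond q \to \Box (p \to \Box q) is true, so \neg (\Diamond q \to \Box (p \to \Box q)) is false.
  At s2: \Diamond q is true, \Box (p \to \Box q) is true, so \Diamond q \to \Box (p \to \Box q) is true.
    At s2: \Diamond q requires q at some successor in {s3, s4, s5}.
      q holds at s3, so \Diamond q is true at s2.
    At s2: \Box (p \to \Box q) requires p \to \Box q at every successor {s3, s4, s5}.
      At s3: p \to \Box q is true.
      At s4: p \to \Box q is true.
      At s5: p \to \Box q is true.
    So \Box (p \to \Box q) is true at s2.

No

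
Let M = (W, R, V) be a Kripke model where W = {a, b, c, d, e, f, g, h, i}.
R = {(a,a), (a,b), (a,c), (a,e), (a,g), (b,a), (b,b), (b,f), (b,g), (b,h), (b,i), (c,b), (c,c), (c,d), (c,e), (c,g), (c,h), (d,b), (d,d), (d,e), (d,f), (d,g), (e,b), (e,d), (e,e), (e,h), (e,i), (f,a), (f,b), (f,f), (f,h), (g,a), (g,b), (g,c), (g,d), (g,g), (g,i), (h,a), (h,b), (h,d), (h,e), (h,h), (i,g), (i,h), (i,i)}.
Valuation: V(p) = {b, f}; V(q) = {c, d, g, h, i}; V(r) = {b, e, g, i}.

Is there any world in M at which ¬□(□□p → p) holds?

No

Recall that □ψ holds at a world iff ψ holds at every accessible world, and ◇ψ holds iff ψ holds at some accessible world.
Let φ = ¬□(□□p → p). Evaluate φ at each world:
  a (successors {a, b, c, e, g}): φ is false.
  b (successors {a, b, f, g, h, i}): φ is false.
  c (successors {b, c, d, e, g, h}): φ is false.
  d (successors {b, d, e, f, g}): φ is false.
  e (successors {b, d, e, h, i}): φ is false.
  f (successors {a, b, f, h}): φ is false.
  g (successors {a, b, c, d, g, i}): φ is false.
  h (successors {a, b, d, e, h}): φ is false.
  i (successors {g, h, i}): φ is false.
For instance, at d:
  At d: □(□□p → p) is true, so ¬□(□□p → p) is false.
    At d: □(□□p → p) requires □□p → p at every successor {b, d, e, f, g}.
      At b: □□p → p is true.
      At d: □□p → p is true.
      At e: □□p → p is true.
      At f: □□p → p is true.
      At g: □□p → p is true.
    So □(□□p → p) is true at d.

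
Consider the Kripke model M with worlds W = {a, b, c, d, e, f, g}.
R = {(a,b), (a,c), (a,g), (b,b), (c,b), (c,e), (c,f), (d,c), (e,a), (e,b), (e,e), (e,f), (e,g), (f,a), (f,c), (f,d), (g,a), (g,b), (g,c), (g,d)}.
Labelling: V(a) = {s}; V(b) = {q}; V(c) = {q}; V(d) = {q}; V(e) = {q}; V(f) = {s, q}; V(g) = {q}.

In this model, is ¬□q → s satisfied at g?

At g: ¬□q is true, s is false, so ¬□q → s is false.
  At g: □q is false, so ¬□q is true.
    At g: □q requires q at every successor {a, b, c, d}.
      q fails at a, so □q is false at g.

No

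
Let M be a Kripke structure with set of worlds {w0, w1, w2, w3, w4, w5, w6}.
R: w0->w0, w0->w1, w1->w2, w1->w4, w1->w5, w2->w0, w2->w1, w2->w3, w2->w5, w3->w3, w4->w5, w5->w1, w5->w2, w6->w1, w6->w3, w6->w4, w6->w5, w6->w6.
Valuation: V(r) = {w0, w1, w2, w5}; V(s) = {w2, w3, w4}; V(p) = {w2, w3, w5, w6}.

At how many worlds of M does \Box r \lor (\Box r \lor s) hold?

5

Let φ = \Box r \lor (\Box r \lor s). Evaluate φ at each world:
  w0 (successors {w0, w1}): φ is true.
  w1 (successors {w2, w4, w5}): φ is false.
  w2 (successors {w0, w1, w3, w5}): φ is true.
  w3 (successors {w3}): φ is true.
  w4 (successors {w5}): φ is true.
  w5 (successors {w1, w2}): φ is true.
  w6 (successors {w1, w3, w4, w5, w6}): φ is false.
For instance, at w5:
  At w5: \Box r is true, \Box r \lor s is true, so \Box r \lor (\Box r \lor s) is true.
    At w5: \Box r requires r at every successor {w1, w2}.
      At w1: r is true.
      At w2: r is true.
    So \Box r is true at w5.
    At w5: \Box r is true, s is false, so \Box r \lor s is true.
      At w5: \Box r requires r at every successor {w1, w2}.
        At w1: r is true.
        At w2: r is true.
      So \Box r is true at w5.
Satisfying worlds: {w0, w2, w3, w4, w5}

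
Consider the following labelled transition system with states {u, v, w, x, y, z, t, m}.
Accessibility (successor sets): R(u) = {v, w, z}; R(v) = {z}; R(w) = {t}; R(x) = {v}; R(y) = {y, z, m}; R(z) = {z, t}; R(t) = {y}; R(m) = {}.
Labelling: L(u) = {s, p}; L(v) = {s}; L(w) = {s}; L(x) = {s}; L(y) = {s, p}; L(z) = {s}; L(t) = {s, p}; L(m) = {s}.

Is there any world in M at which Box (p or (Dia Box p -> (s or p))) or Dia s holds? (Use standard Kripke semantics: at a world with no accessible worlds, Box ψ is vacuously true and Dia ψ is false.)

Yes

Let φ = Box (p or (Dia Box p -> (s or p))) or Dia s. Evaluate φ at each world:
  u (successors {v, w, z}): φ is true.
  v (successors {z}): φ is true.
  w (successors {t}): φ is true.
  x (successors {v}): φ is true.
  y (successors {y, z, m}): φ is true.
  z (successors {z, t}): φ is true.
  t (successors {y}): φ is true.
  m (successors ∅): φ is true.
Detail at u (witness):
  At u: Box (p or (Dia Box p -> (s or p))) is true, Dia s is true, so Box (p or (Dia Box p -> (s or p))) or Dia s is true.
    At u: Box (p or (Dia Box p -> (s or p))) requires p or (Dia Box p -> (s or p)) at every successor {v, w, z}.
      At v: p or (Dia Box p -> (s or p)) is true.
      At w: p or (Dia Box p -> (s or p)) is true.
      At z: p or (Dia Box p -> (s or p)) is true.
    So Box (p or (Dia Box p -> (s or p))) is true at u.
    At u: Dia s requires s at some successor in {v, w, z}.
      s holds at v, so Dia s is true at u.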